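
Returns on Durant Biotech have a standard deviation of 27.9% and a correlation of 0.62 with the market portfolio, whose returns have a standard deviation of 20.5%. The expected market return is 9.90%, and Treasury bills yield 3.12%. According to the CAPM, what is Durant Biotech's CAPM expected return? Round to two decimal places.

β = ρ × σ_i / σ_m = 0.62 × 27.9% / 20.5% = 0.8438
MRP = 9.90% − 3.12% = 6.78%
E(R) = 3.12% + 0.8438 × 6.78% = 8.84%

8.84%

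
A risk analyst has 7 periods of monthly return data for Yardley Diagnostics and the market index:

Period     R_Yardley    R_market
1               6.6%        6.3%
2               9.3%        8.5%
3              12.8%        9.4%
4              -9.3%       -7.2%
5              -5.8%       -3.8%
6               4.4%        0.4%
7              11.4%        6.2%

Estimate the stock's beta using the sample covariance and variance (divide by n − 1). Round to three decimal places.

1.281

Mean R_i = (6.6 + 9.3 + 12.8 − 9.3 − 5.8 + 4.4 + 11.4) / 7 = 4.2000%
Mean R_m = (6.3 + 8.5 + 9.4 − 7.2 − 3.8 + 0.4 + 6.2) / 7 = 2.8286%
Σ(R_i − R̄_i)(R_m − R̄_m) = 319.2300  ⇒  Cov = 319.2300 / 6 = 53.2050
Σ(R_m − R̄_m)² = 249.1743  ⇒  Var(R_m) = 249.1743 / 6 = 41.5291
β = Cov / Var(R_m) = 53.2050 / 41.5291 = 1.2811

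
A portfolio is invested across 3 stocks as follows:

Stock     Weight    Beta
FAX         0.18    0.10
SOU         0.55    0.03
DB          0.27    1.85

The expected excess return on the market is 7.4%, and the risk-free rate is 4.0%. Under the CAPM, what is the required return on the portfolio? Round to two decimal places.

β_P = Σ w_i β_i = 0.18×0.10 + 0.55×0.03 + 0.27×1.85 = 0.5340
E(R_P) = R_f + β_P × MRP = 4.0% + 0.5340 × 7.4% = 7.95%

7.95%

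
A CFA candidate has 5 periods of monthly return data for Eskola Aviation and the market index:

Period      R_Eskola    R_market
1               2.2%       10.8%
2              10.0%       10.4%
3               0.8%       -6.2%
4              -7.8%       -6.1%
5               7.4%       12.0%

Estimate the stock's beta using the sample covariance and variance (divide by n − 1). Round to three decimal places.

Mean R_i = (2.2 + 10.0 + 0.8 − 7.8 + 7.4) / 5 = 2.5200%
Mean R_m = (10.8 + 10.4 − 6.2 − 6.1 + 12.0) / 5 = 4.1800%
Σ(R_i − R̄_i)(R_m − R̄_m) = 206.5120  ⇒  Cov = 206.5120 / 4 = 51.6280
Σ(R_m − R̄_m)² = 357.0880  ⇒  Var(R_m) = 357.0880 / 4 = 89.2720
β = Cov / Var(R_m) = 51.6280 / 89.2720 = 0.5783

0.578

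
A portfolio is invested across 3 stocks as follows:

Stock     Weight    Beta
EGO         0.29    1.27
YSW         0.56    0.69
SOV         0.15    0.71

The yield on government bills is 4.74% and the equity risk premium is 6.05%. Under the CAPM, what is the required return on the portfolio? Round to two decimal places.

9.95%

β_P = Σ w_i β_i = 0.29×1.27 + 0.56×0.69 + 0.15×0.71 = 0.8612
E(R_P) = R_f + β_P × MRP = 4.74% + 0.8612 × 6.05% = 9.95%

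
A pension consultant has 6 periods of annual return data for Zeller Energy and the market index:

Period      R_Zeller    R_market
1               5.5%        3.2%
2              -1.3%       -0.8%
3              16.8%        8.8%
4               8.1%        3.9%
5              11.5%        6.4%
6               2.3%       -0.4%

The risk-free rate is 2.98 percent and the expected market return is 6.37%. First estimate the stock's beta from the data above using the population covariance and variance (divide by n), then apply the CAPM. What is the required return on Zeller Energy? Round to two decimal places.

Mean R_i = (5.5 − 1.3 + 16.8 + 8.1 + 11.5 + 2.3) / 6 = 7.1500%
Mean R_m = (3.2 − 0.8 + 8.8 + 3.9 + 6.4 − 0.4) / 6 = 3.5167%
Σ(R_i − R̄_i)(R_m − R̄_m) = 119.8850  ⇒  Cov = 119.8850 / 6 = 19.9808
Σ(R_m − R̄_m)² = 70.4483  ⇒  Var(R_m) = 70.4483 / 6 = 11.7414
β = Cov / Var(R_m) = 19.9808 / 11.7414 = 1.7017
MRP = 6.37% − 2.98% = 3.39%
E(R) = R_f + β × MRP = 2.98% + 1.7017 × 3.39% = 8.75%

8.75%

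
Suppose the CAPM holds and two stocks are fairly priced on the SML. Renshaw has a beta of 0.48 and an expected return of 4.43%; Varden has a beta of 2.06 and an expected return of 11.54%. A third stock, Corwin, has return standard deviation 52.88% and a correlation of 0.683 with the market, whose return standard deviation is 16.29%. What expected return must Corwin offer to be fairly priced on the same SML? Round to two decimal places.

MRP = (11.54% − 4.43%) / (2.06 − 0.48) = 4.5000%
R_f = 4.43% − 0.48 × 4.5000% = 2.2700%
β_Corwin = ρ·σ_i/σ_m = 0.683 × 52.88 / 16.29 = 2.2171
E(R_Corwin) = R_f + β × MRP = 2.2700% + 2.2171 × 4.5000% = 12.25%

12.25%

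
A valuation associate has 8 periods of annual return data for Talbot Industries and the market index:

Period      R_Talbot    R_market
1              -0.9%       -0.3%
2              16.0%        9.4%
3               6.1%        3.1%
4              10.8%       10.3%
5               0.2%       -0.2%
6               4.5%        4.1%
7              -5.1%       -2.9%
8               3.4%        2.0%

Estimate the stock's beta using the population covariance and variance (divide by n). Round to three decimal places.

Mean R_i = (-0.9 + 16.0 + 6.1 + 10.8 + 0.2 + 4.5 − 5.1 + 3.4) / 8 = 4.3750%
Mean R_m = (-0.3 + 9.4 + 3.1 + 10.3 − 0.2 + 4.1 − 2.9 + 2.0) / 8 = 3.1875%
Σ(R_i − R̄_i)(R_m − R̄_m) = 209.2575  ⇒  Cov = 209.2575 / 8 = 26.1572
Σ(R_m − R̄_m)² = 152.1288  ⇒  Var(R_m) = 152.1288 / 8 = 19.0161
β = Cov / Var(R_m) = 26.1572 / 19.0161 = 1.3755

1.376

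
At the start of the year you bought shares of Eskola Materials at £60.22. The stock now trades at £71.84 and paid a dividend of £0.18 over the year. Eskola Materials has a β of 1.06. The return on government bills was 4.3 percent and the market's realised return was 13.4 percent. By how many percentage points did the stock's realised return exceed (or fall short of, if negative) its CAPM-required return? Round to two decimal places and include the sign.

Realised HPR = (P1 + D1 − P0) / P0 = (71.84 + 0.18 − 60.22) / 60.22 = 11.80 / 60.22 = 19.5948%
MRP = 13.4% − 4.3% = 9.10%
CAPM required = R_f + β·MRP = 4.3% + 1.06 × 9.1% = 13.9460%
α = realised − required = 19.5948% − 13.9460% = +5.65%

+5.65%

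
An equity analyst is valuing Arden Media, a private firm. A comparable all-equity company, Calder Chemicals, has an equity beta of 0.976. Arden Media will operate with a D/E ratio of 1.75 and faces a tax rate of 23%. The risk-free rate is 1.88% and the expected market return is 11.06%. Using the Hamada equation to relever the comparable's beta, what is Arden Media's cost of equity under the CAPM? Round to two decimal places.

β_L = β_U × [1 + (1 − t)(D/E)] = 0.976 × [1 + (1 − 0.23) × 1.75]
    = 0.976 × [1 + 0.77 × 1.75] = 0.976 × 2.3475 = 2.2912
MRP = 11.06% − 1.88% = 9.18%
E(R) = R_f + β_L × MRP = 1.88% + 2.2912 × 9.18% = 22.91%

22.91%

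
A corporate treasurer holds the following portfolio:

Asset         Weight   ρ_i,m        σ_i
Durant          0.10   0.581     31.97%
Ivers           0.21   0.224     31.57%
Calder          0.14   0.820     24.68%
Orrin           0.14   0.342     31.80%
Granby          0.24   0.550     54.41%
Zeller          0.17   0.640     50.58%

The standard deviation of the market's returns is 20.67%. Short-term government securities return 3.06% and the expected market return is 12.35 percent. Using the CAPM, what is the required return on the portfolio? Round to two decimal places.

12.22%

β_Durant = 0.581 × 31.97% / 20.67% = 0.8986
β_Ivers = 0.224 × 31.57% / 20.67% = 0.3421
β_Calder = 0.820 × 24.68% / 20.67% = 0.9791
β_Orrin = 0.342 × 31.80% / 20.67% = 0.5262
β_Granby = 0.550 × 54.41% / 20.67% = 1.4478
β_Zeller = 0.640 × 50.58% / 20.67% = 1.5661
β_P = Σ w_i β_i = 0.10×0.8986 + 0.21×0.3421 + 0.14×0.9791 + 0.14×0.5262 + 0.24×1.4478 + 0.17×1.5661 = 0.9862
MRP = 12.35% − 3.06% = 9.29%
E(R_P) = R_f + β_P × MRP = 3.06% + 0.9862 × 9.29% = 12.22%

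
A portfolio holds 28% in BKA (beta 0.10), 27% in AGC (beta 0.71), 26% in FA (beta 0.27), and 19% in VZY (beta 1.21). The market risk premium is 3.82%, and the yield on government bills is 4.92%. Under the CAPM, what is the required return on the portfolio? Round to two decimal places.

6.91%

β_P = Σ w_i β_i = 0.28×0.10 + 0.27×0.71 + 0.26×0.27 + 0.19×1.21 = 0.5198
E(R_P) = R_f + β_P × MRP = 4.92% + 0.5198 × 3.82% = 6.91%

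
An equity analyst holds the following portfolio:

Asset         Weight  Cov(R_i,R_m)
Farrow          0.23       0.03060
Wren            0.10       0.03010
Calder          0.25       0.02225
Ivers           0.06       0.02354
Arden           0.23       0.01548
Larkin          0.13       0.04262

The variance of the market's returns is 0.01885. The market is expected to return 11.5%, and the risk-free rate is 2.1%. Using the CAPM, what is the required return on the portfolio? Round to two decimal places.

15.13%

β_Farrow = 0.03060 / 0.01885 = 1.6233
β_Wren = 0.03010 / 0.01885 = 1.5968
β_Calder = 0.02225 / 0.01885 = 1.1804
β_Ivers = 0.02354 / 0.01885 = 1.2488
β_Arden = 0.01548 / 0.01885 = 0.8212
β_Larkin = 0.04262 / 0.01885 = 2.2610
β_P = Σ w_i β_i = 0.23×1.6233 + 0.10×1.5968 + 0.25×1.1804 + 0.06×1.2488 + 0.23×0.8212 + 0.13×2.2610 = 1.3859
MRP = 11.5% − 2.1% = 9.40%
E(R_P) = R_f + β_P × MRP = 2.1% + 1.3859 × 9.4% = 15.13%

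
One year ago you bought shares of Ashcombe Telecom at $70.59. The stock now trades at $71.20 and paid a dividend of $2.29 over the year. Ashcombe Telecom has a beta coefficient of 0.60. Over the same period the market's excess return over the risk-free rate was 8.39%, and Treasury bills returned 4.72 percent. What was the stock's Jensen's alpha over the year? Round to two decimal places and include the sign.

-5.65%

Realised HPR = (P1 + D1 − P0) / P0 = (71.20 + 2.29 − 70.59) / 70.59 = 2.90 / 70.59 = 4.1082%
CAPM required = R_f + β·MRP = 4.72% + 0.60 × 8.39% = 9.7540%
α = realised − required = 4.1082% − 9.7540% = -5.65%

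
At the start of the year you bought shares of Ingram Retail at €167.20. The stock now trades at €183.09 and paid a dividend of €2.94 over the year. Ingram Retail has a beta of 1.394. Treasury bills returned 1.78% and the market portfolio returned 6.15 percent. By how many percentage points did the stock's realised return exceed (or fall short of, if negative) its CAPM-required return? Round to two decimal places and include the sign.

Realised HPR = (P1 + D1 − P0) / P0 = (183.09 + 2.94 − 167.20) / 167.20 = 18.83 / 167.20 = 11.2620%
MRP = 6.15% − 1.78% = 4.37%
CAPM required = R_f + β·MRP = 1.78% + 1.394 × 4.37% = 7.87178%
α = realised − required = 11.2620% − 7.87178% = +3.39%

+3.39%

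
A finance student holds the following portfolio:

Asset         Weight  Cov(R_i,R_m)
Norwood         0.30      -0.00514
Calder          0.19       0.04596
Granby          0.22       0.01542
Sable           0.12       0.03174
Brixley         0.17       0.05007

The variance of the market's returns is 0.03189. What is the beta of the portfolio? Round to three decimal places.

0.718

β_Norwood = -0.00514 / 0.03189 = -0.1612
β_Calder = 0.04596 / 0.03189 = 1.4412
β_Granby = 0.01542 / 0.03189 = 0.4835
β_Sable = 0.03174 / 0.03189 = 0.9953
β_Brixley = 0.05007 / 0.03189 = 1.5701
β_P = Σ w_i β_i = 0.30×-0.1612 + 0.19×1.4412 + 0.22×0.4835 + 0.12×0.9953 + 0.17×1.5701 = 0.7182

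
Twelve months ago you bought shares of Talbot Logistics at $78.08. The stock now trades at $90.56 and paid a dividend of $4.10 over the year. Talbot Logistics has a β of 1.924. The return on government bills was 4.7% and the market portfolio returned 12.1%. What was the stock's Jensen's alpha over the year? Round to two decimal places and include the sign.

+2.30%

Realised HPR = (P1 + D1 − P0) / P0 = (90.56 + 4.10 − 78.08) / 78.08 = 16.58 / 78.08 = 21.2346%
MRP = 12.1% − 4.7% = 7.40%
CAPM required = R_f + β·MRP = 4.7% + 1.924 × 7.4% = 18.9376%
α = realised − required = 21.2346% − 18.9376% = +2.30%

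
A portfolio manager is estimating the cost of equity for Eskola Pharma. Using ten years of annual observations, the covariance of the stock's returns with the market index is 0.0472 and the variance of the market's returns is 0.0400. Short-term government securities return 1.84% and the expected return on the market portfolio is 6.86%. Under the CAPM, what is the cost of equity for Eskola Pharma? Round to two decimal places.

7.76%

β = Cov(R_i, R_m) / Var(R_m) = 0.0472 / 0.0400 = 1.1800
MRP = 6.86% − 1.84% = 5.02%
E(R) = R_f + β × MRP = 1.84% + 1.1800 × 5.02% = 7.76%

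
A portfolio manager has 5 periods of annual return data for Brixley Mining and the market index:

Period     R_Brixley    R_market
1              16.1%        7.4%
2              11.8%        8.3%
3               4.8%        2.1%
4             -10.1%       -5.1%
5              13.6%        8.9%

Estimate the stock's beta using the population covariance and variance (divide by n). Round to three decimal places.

1.738

Mean R_i = (16.1 + 11.8 + 4.8 − 10.1 + 13.6) / 5 = 7.2400%
Mean R_m = (7.4 + 8.3 + 2.1 − 5.1 + 8.9) / 5 = 4.3200%
Σ(R_i − R̄_i)(R_m − R̄_m) = 243.3260  ⇒  Cov = 243.3260 / 5 = 48.6652
Σ(R_m − R̄_m)² = 139.9680  ⇒  Var(R_m) = 139.9680 / 5 = 27.9936
β = Cov / Var(R_m) = 48.6652 / 27.9936 = 1.7384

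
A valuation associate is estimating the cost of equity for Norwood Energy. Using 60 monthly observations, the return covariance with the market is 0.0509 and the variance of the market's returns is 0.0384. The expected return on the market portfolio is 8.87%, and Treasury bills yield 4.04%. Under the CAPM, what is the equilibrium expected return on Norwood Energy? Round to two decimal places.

β = Cov(R_i, R_m) / Var(R_m) = 0.0509 / 0.0384 = 1.3255
MRP = 8.87% − 4.04% = 4.83%
E(R) = R_f + β × MRP = 4.04% + 1.3255 × 4.83% = 10.44%

10.44%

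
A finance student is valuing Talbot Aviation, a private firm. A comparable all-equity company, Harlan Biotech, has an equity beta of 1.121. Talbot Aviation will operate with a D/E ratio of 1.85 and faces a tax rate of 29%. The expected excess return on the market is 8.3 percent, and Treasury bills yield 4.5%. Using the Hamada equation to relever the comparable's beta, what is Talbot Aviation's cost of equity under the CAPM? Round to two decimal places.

26.03%

β_L = β_U × [1 + (1 − t)(D/E)] = 1.121 × [1 + (1 − 0.29) × 1.85]
    = 1.121 × [1 + 0.71 × 1.85] = 1.121 × 2.3135 = 2.5934
E(R) = R_f + β_L × MRP = 4.5% + 2.5934 × 8.3% = 26.03%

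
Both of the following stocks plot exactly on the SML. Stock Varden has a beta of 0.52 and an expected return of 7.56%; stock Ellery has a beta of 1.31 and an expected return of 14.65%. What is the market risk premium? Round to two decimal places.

8.97%

Both satisfy E(R) = R_f + β·MRP, so the slope of the SML is
MRP = (14.65% − 7.56%) / (1.31 − 0.52) = 7.09% / 0.79 = 8.9747%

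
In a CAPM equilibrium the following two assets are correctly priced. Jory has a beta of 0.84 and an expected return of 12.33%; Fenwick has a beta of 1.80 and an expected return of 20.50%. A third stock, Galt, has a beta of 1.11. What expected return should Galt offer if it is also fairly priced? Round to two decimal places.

14.63%

MRP (SML slope) = (20.50% − 12.33%) / (1.80 − 0.84) = 8.17% / 0.96 = 8.5104%
R_f (intercept) = 12.33% − 0.84 × 8.5104% = 5.1813%
E(R_Galt) = R_f + β × MRP = 5.1813% + 1.11 × 8.5104% = 14.63%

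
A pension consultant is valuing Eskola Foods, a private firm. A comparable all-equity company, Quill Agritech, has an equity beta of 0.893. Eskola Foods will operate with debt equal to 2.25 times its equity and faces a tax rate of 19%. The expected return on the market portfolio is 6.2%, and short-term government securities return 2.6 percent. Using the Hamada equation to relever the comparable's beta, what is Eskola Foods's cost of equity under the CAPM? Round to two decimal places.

11.67%

β_L = β_U × [1 + (1 − t)(D/E)] = 0.893 × [1 + (1 − 0.19) × 2.25]
    = 0.893 × [1 + 0.81 × 2.25] = 0.893 × 2.8225 = 2.5205
MRP = 6.2% − 2.6% = 3.60%
E(R) = R_f + β_L × MRP = 2.6% + 2.5205 × 3.6% = 11.67%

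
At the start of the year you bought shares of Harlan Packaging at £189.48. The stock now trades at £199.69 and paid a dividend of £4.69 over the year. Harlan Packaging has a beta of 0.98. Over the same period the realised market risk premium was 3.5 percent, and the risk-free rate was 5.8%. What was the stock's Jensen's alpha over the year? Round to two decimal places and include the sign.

Realised HPR = (P1 + D1 − P0) / P0 = (199.69 + 4.69 − 189.48) / 189.48 = 14.90 / 189.48 = 7.8636%
CAPM required = R_f + β·MRP = 5.8% + 0.98 × 3.5% = 9.2300%
α = realised − required = 7.8636% − 9.2300% = -1.37%

-1.37%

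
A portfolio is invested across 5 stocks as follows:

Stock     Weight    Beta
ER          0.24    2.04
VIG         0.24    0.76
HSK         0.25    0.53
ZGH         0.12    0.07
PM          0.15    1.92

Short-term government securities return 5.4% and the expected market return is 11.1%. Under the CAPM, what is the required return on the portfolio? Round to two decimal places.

11.68%

β_P = Σ w_i β_i = 0.24×2.04 + 0.24×0.76 + 0.25×0.53 + 0.12×0.07 + 0.15×1.92 = 1.1009
MRP = 11.1% − 5.4% = 5.70%
E(R_P) = R_f + β_P × MRP = 5.4% + 1.1009 × 5.7% = 11.68%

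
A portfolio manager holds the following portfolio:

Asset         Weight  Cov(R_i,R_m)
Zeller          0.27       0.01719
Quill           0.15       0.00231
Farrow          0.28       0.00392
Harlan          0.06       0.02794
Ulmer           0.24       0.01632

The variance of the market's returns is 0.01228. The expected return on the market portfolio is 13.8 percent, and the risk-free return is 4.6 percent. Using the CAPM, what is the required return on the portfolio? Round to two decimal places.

β_Zeller = 0.01719 / 0.01228 = 1.3998
β_Quill = 0.00231 / 0.01228 = 0.1881
β_Farrow = 0.00392 / 0.01228 = 0.3192
β_Harlan = 0.02794 / 0.01228 = 2.2752
β_Ulmer = 0.01632 / 0.01228 = 1.3290
β_P = Σ w_i β_i = 0.27×1.3998 + 0.15×0.1881 + 0.28×0.3192 + 0.06×2.2752 + 0.24×1.3290 = 0.9510
MRP = 13.8% − 4.6% = 9.20%
E(R_P) = R_f + β_P × MRP = 4.6% + 0.9510 × 9.2% = 13.35%

13.35%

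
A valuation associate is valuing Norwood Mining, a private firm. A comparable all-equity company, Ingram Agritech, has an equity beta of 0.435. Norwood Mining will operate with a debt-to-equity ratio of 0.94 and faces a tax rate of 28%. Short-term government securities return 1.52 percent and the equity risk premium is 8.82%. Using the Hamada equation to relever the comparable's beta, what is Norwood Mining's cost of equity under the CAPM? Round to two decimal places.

β_L = β_U × [1 + (1 − t)(D/E)] = 0.435 × [1 + (1 − 0.28) × 0.94]
    = 0.435 × [1 + 0.72 × 0.94] = 0.435 × 1.6768 = 0.7294
E(R) = R_f + β_L × MRP = 1.52% + 0.7294 × 8.82% = 7.95%

7.95%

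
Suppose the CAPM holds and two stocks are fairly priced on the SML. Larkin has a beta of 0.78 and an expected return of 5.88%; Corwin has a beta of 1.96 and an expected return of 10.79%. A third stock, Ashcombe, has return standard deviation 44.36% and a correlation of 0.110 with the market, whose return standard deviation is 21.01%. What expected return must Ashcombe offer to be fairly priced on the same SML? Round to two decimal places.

3.60%

MRP = (10.79% − 5.88%) / (1.96 − 0.78) = 4.1610%
R_f = 5.88% − 0.78 × 4.1610% = 2.6344%
β_Ashcombe = ρ·σ_i/σ_m = 0.110 × 44.36 / 21.01 = 0.2323
E(R_Ashcombe) = R_f + β × MRP = 2.6344% + 0.2323 × 4.1610% = 3.60%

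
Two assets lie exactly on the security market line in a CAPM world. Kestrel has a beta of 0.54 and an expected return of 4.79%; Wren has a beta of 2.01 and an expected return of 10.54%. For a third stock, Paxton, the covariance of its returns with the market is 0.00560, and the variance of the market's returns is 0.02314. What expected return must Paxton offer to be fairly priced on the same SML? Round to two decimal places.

MRP = (10.54% − 4.79%) / (2.01 − 0.54) = 3.9116%
R_f = 4.79% − 0.54 × 3.9116% = 2.6777%
β_Paxton = Cov / Var(R_m) = 0.00560 / 0.02314 = 0.2420
E(R_Paxton) = R_f + β × MRP = 2.6777% + 0.2420 × 3.9116% = 3.62%

3.62%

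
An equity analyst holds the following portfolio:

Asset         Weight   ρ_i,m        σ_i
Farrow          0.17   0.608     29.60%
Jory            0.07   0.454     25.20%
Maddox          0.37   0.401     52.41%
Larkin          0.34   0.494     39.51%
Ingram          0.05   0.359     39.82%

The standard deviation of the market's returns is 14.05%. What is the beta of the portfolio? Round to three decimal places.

1.351

β_Farrow = 0.608 × 29.60% / 14.05% = 1.2809
β_Jory = 0.454 × 25.20% / 14.05% = 0.8143
β_Maddox = 0.401 × 52.41% / 14.05% = 1.4958
β_Larkin = 0.494 × 39.51% / 14.05% = 1.3892
β_Ingram = 0.359 × 39.82% / 14.05% = 1.0175
β_P = Σ w_i β_i = 0.17×1.2809 + 0.07×0.8143 + 0.37×1.4958 + 0.34×1.3892 + 0.05×1.0175 = 1.3514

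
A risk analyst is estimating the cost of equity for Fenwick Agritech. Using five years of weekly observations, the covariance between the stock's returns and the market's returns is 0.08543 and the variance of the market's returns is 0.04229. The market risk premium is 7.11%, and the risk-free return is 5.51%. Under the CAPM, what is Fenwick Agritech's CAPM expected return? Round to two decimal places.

β = Cov(R_i, R_m) / Var(R_m) = 0.08543 / 0.04229 = 2.0201
E(R) = R_f + β × MRP = 5.51% + 2.0201 × 7.11% = 19.87%

19.87%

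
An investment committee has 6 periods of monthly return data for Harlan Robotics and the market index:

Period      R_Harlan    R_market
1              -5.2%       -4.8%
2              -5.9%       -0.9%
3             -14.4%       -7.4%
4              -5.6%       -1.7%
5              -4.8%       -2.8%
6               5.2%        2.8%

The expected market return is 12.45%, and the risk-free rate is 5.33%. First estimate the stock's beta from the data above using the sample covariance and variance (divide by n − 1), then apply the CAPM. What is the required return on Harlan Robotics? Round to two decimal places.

Mean R_i = (-5.2 − 5.9 − 14.4 − 5.6 − 4.8 + 5.2) / 6 = -5.1167%
Mean R_m = (-4.8 − 0.9 − 7.4 − 1.7 − 2.8 + 2.8) / 6 = -2.4667%
Σ(R_i − R̄_i)(R_m − R̄_m) = 98.6233  ⇒  Cov = 98.6233 / 5 = 19.7247
Σ(R_m − R̄_m)² = 60.6733  ⇒  Var(R_m) = 60.6733 / 5 = 12.1347
β = Cov / Var(R_m) = 19.7247 / 12.1347 = 1.6255
MRP = 12.45% − 5.33% = 7.12%
E(R) = R_f + β × MRP = 5.33% + 1.6255 × 7.12% = 16.90%

16.90%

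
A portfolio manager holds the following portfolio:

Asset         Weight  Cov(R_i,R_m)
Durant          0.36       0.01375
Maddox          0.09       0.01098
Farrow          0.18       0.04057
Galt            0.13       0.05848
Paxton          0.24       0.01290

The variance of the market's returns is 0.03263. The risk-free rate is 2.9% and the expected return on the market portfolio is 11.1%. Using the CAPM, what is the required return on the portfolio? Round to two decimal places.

β_Durant = 0.01375 / 0.03263 = 0.4214
β_Maddox = 0.01098 / 0.03263 = 0.3365
β_Farrow = 0.04057 / 0.03263 = 1.2433
β_Galt = 0.05848 / 0.03263 = 1.7922
β_Paxton = 0.01290 / 0.03263 = 0.3953
β_P = Σ w_i β_i = 0.36×0.4214 + 0.09×0.3365 + 0.18×1.2433 + 0.13×1.7922 + 0.24×0.3953 = 0.7336
MRP = 11.1% − 2.9% = 8.20%
E(R_P) = R_f + β_P × MRP = 2.9% + 0.7336 × 8.2% = 8.92%

8.92%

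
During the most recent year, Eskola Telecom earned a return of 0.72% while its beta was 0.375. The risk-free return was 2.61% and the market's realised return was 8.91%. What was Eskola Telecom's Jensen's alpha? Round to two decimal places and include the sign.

-4.25%

Market excess return = 8.91% − 2.61% = 6.30%
CAPM benchmark = R_f + β(R_m − R_f) = 2.61% + 0.375 × 6.30% = 4.97250%
α = actual − benchmark = 0.72% − 4.97250% = -4.25%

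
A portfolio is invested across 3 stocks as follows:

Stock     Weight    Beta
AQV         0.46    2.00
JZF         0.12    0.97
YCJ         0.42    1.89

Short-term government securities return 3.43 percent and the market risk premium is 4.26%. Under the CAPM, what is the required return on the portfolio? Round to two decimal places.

β_P = Σ w_i β_i = 0.46×2.00 + 0.12×0.97 + 0.42×1.89 = 1.8302
E(R_P) = R_f + β_P × MRP = 3.43% + 1.8302 × 4.26% = 11.23%

11.23%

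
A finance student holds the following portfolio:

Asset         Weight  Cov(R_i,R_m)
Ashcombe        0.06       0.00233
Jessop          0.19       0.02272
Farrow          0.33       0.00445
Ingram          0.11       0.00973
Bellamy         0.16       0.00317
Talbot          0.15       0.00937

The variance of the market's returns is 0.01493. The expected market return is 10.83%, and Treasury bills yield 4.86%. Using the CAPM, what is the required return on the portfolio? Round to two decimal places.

β_Ashcombe = 0.00233 / 0.01493 = 0.1561
β_Jessop = 0.02272 / 0.01493 = 1.5218
β_Farrow = 0.00445 / 0.01493 = 0.2981
β_Ingram = 0.00973 / 0.01493 = 0.6517
β_Bellamy = 0.00317 / 0.01493 = 0.2123
β_Talbot = 0.00937 / 0.01493 = 0.6276
β_P = Σ w_i β_i = 0.06×0.1561 + 0.19×1.5218 + 0.33×0.2981 + 0.11×0.6517 + 0.16×0.2123 + 0.15×0.6276 = 0.5967
MRP = 10.83% − 4.86% = 5.97%
E(R_P) = R_f + β_P × MRP = 4.86% + 0.5967 × 5.97% = 8.42%

8.42%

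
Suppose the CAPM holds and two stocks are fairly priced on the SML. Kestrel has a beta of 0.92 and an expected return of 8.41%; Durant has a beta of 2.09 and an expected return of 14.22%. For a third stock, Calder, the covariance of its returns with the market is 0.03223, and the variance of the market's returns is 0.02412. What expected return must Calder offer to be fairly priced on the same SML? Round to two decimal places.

10.48%

MRP = (14.22% − 8.41%) / (2.09 − 0.92) = 4.9658%
R_f = 8.41% − 0.92 × 4.9658% = 3.8415%
β_Calder = Cov / Var(R_m) = 0.03223 / 0.02412 = 1.3362
E(R_Calder) = R_f + β × MRP = 3.8415% + 1.3362 × 4.9658% = 10.48%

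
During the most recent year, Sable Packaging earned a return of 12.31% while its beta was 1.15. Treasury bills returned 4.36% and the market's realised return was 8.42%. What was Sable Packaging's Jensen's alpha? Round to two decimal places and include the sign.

+3.28%

Market excess return = 8.42% − 4.36% = 4.06%
CAPM benchmark = R_f + β(R_m − R_f) = 4.36% + 1.15 × 4.06% = 9.0290%
α = actual − benchmark = 12.31% − 9.0290% = +3.28%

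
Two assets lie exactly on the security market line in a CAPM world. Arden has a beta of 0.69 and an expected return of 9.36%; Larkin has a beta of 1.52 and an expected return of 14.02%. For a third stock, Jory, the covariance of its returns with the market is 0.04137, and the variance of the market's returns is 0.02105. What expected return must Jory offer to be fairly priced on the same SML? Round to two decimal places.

MRP = (14.02% − 9.36%) / (1.52 − 0.69) = 5.6145%
R_f = 9.36% − 0.69 × 5.6145% = 5.4860%
β_Jory = Cov / Var(R_m) = 0.04137 / 0.02105 = 1.9653
E(R_Jory) = R_f + β × MRP = 5.4860% + 1.9653 × 5.6145% = 16.52%

16.52%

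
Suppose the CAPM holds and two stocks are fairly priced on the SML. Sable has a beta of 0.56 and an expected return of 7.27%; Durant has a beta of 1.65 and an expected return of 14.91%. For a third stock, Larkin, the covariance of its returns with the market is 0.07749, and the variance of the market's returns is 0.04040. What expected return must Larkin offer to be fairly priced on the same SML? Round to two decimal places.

MRP = (14.91% − 7.27%) / (1.65 − 0.56) = 7.0092%
R_f = 7.27% − 0.56 × 7.0092% = 3.3448%
β_Larkin = Cov / Var(R_m) = 0.07749 / 0.04040 = 1.9181
E(R_Larkin) = R_f + β × MRP = 3.3448% + 1.9181 × 7.0092% = 16.79%

16.79%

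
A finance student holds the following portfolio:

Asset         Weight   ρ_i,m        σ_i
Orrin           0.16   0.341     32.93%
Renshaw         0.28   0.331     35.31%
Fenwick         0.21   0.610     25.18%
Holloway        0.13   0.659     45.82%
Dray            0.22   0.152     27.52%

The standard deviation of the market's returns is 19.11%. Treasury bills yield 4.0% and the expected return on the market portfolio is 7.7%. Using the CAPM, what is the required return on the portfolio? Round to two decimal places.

β_Orrin = 0.341 × 32.93% / 19.11% = 0.5876
β_Renshaw = 0.331 × 35.31% / 19.11% = 0.6116
β_Fenwick = 0.610 × 25.18% / 19.11% = 0.8038
β_Holloway = 0.659 × 45.82% / 19.11% = 1.5801
β_Dray = 0.152 × 27.52% / 19.11% = 0.2189
β_P = Σ w_i β_i = 0.16×0.5876 + 0.28×0.6116 + 0.21×0.8038 + 0.13×1.5801 + 0.22×0.2189 = 0.6876
MRP = 7.7% − 4.0% = 3.70%
E(R_P) = R_f + β_P × MRP = 4.0% + 0.6876 × 3.7% = 6.54%

6.54%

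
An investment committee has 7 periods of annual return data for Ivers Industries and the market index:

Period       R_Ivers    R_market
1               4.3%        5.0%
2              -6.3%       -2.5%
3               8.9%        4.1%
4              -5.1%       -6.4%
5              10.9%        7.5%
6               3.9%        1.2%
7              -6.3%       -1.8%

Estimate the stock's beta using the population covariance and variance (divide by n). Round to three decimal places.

1.357

Mean R_i = (4.3 − 6.3 + 8.9 − 5.1 + 10.9 + 3.9 − 6.3) / 7 = 1.4714%
Mean R_m = (5.0 − 2.5 + 4.1 − 6.4 + 7.5 + 1.2 − 1.8) / 7 = 1.0143%
Σ(R_i − R̄_i)(R_m − R̄_m) = 193.7029  ⇒  Cov = 193.7029 / 7 = 27.6718
Σ(R_m − R̄_m)² = 142.7486  ⇒  Var(R_m) = 142.7486 / 7 = 20.3927
β = Cov / Var(R_m) = 27.6718 / 20.3927 = 1.3569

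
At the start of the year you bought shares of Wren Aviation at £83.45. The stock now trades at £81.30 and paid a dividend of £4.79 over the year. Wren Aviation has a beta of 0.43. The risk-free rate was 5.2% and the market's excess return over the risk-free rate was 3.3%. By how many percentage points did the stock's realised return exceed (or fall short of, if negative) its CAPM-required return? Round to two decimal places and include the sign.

-3.46%

Realised HPR = (P1 + D1 − P0) / P0 = (81.30 + 4.79 − 83.45) / 83.45 = 2.64 / 83.45 = 3.1636%
CAPM required = R_f + β·MRP = 5.2% + 0.43 × 3.3% = 6.6190%
α = realised − required = 3.1636% − 6.6190% = -3.46%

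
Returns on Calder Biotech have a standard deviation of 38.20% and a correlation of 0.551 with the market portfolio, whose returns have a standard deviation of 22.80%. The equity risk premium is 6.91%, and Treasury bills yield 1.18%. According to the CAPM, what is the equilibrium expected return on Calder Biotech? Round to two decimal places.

7.56%

β = ρ × σ_i / σ_m = 0.551 × 38.20% / 22.80% = 0.9232
E(R) = 1.18% + 0.9232 × 6.91% = 7.56%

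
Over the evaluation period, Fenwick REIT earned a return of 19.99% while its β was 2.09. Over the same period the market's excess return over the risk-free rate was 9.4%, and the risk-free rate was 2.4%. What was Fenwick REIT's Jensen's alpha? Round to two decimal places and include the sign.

-2.06%

CAPM benchmark = R_f + β(R_m − R_f) = 2.4% + 2.09 × 9.4% = 22.0460%
α = actual − benchmark = 19.99% − 22.0460% = -2.06%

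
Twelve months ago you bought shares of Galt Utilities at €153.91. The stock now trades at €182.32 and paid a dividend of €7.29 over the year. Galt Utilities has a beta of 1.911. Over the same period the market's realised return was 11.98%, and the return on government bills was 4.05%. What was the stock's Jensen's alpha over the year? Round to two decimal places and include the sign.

Realised HPR = (P1 + D1 − P0) / P0 = (182.32 + 7.29 − 153.91) / 153.91 = 35.70 / 153.91 = 23.1954%
MRP = 11.98% − 4.05% = 7.93%
CAPM required = R_f + β·MRP = 4.05% + 1.911 × 7.93% = 19.20423%
α = realised − required = 23.1954% − 19.20423% = +3.99%

+3.99%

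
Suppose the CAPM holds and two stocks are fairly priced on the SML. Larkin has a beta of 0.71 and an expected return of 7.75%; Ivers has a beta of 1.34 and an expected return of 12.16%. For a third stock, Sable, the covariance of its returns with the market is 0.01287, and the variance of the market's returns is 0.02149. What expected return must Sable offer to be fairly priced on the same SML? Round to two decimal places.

MRP = (12.16% − 7.75%) / (1.34 − 0.71) = 7.0000%
R_f = 7.75% − 0.71 × 7.0000% = 2.7800%
β_Sable = Cov / Var(R_m) = 0.01287 / 0.02149 = 0.5989
E(R_Sable) = R_f + β × MRP = 2.7800% + 0.5989 × 7.0000% = 6.97%

6.97%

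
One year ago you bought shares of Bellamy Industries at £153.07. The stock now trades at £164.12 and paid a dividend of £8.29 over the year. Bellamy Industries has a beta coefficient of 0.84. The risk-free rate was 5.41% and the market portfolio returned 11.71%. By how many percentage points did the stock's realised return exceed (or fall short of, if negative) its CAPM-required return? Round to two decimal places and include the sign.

Realised HPR = (P1 + D1 − P0) / P0 = (164.12 + 8.29 − 153.07) / 153.07 = 19.34 / 153.07 = 12.6347%
MRP = 11.71% − 5.41% = 6.30%
CAPM required = R_f + β·MRP = 5.41% + 0.84 × 6.30% = 10.7020%
α = realised − required = 12.6347% − 10.7020% = +1.93%

+1.93%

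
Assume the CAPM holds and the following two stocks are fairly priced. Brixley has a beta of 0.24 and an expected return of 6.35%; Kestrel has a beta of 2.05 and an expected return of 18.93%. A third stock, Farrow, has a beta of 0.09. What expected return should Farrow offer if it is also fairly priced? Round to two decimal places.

5.31%

MRP (SML slope) = (18.93% − 6.35%) / (2.05 − 0.24) = 12.58% / 1.81 = 6.9503%
R_f (intercept) = 6.35% − 0.24 × 6.9503% = 4.6819%
E(R_Farrow) = R_f + β × MRP = 4.6819% + 0.09 × 6.9503% = 5.31%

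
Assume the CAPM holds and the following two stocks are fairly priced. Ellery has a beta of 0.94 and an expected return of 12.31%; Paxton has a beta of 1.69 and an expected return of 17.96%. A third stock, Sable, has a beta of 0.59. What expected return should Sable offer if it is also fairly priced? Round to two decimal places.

MRP (SML slope) = (17.96% − 12.31%) / (1.69 − 0.94) = 5.65% / 0.75 = 7.5333%
R_f (intercept) = 12.31% − 0.94 × 7.5333% = 5.2287%
E(R_Sable) = R_f + β × MRP = 5.2287% + 0.59 × 7.5333% = 9.67%

9.67%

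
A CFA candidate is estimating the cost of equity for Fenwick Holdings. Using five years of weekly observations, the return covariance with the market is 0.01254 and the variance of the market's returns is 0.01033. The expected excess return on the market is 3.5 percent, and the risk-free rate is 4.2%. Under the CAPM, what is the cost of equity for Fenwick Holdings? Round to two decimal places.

β = Cov(R_i, R_m) / Var(R_m) = 0.01254 / 0.01033 = 1.2139
E(R) = R_f + β × MRP = 4.2% + 1.2139 × 3.5% = 8.45%

8.45%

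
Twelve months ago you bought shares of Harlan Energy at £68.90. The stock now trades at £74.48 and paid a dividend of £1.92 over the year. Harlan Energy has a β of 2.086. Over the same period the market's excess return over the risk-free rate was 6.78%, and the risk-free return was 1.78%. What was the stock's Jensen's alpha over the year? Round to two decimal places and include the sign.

Realised HPR = (P1 + D1 − P0) / P0 = (74.48 + 1.92 − 68.90) / 68.90 = 7.50 / 68.90 = 10.8853%
CAPM required = R_f + β·MRP = 1.78% + 2.086 × 6.78% = 15.92308%
α = realised − required = 10.8853% − 15.92308% = -5.04%

-5.04%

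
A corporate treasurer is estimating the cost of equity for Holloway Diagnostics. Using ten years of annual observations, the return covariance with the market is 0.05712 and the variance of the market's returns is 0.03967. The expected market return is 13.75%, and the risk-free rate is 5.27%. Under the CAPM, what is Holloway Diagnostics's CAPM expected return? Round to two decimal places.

β = Cov(R_i, R_m) / Var(R_m) = 0.05712 / 0.03967 = 1.4399
MRP = 13.75% − 5.27% = 8.48%
E(R) = R_f + β × MRP = 5.27% + 1.4399 × 8.48% = 17.48%

17.48%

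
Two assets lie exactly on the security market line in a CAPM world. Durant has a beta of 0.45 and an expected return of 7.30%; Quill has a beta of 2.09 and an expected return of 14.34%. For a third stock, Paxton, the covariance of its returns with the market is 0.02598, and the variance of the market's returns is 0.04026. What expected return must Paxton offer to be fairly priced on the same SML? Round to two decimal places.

8.14%

MRP = (14.34% − 7.30%) / (2.09 − 0.45) = 4.2927%
R_f = 7.30% − 0.45 × 4.2927% = 5.3683%
β_Paxton = Cov / Var(R_m) = 0.02598 / 0.04026 = 0.6453
E(R_Paxton) = R_f + β × MRP = 5.3683% + 0.6453 × 4.2927% = 8.14%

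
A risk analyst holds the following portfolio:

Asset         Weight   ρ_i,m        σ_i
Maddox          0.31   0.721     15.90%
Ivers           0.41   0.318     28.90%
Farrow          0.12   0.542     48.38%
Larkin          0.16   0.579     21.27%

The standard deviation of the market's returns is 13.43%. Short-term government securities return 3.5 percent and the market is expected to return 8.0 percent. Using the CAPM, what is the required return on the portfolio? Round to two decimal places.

β_Maddox = 0.721 × 15.90% / 13.43% = 0.8536
β_Ivers = 0.318 × 28.90% / 13.43% = 0.6843
β_Farrow = 0.542 × 48.38% / 13.43% = 1.9525
β_Larkin = 0.579 × 21.27% / 13.43% = 0.9170
β_P = Σ w_i β_i = 0.31×0.8536 + 0.41×0.6843 + 0.12×1.9525 + 0.16×0.9170 = 0.9262
MRP = 8.0% − 3.5% = 4.50%
E(R_P) = R_f + β_P × MRP = 3.5% + 0.9262 × 4.5% = 7.67%

7.67%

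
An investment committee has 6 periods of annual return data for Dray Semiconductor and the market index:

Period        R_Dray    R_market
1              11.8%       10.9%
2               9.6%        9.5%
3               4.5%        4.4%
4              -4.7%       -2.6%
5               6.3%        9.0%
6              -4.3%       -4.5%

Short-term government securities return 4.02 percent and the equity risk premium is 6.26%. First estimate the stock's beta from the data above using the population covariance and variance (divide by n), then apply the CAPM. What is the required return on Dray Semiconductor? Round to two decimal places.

Mean R_i = (11.8 + 9.6 + 4.5 − 4.7 + 6.3 − 4.3) / 6 = 3.8667%
Mean R_m = (10.9 + 9.5 + 4.4 − 2.6 + 9.0 − 4.5) / 6 = 4.4500%
Σ(R_i − R̄_i)(R_m − R̄_m) = 224.6500  ⇒  Cov = 224.6500 / 6 = 37.4417
Σ(R_m − R̄_m)² = 217.6150  ⇒  Var(R_m) = 217.6150 / 6 = 36.2692
β = Cov / Var(R_m) = 37.4417 / 36.2692 = 1.0323
E(R) = R_f + β × MRP = 4.02% + 1.0323 × 6.26% = 10.48%

10.48%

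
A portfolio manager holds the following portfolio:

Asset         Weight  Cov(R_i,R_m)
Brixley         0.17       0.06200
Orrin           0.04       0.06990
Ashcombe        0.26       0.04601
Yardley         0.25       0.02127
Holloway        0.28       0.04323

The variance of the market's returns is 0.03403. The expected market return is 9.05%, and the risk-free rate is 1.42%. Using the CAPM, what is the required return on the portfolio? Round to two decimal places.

11.00%

β_Brixley = 0.06200 / 0.03403 = 1.8219
β_Orrin = 0.06990 / 0.03403 = 2.0541
β_Ashcombe = 0.04601 / 0.03403 = 1.3520
β_Yardley = 0.02127 / 0.03403 = 0.6250
β_Holloway = 0.04323 / 0.03403 = 1.2703
β_P = Σ w_i β_i = 0.17×1.8219 + 0.04×2.0541 + 0.26×1.3520 + 0.25×0.6250 + 0.28×1.2703 = 1.2553
MRP = 9.05% − 1.42% = 7.63%
E(R_P) = R_f + β_P × MRP = 1.42% + 1.2553 × 7.63% = 11.00%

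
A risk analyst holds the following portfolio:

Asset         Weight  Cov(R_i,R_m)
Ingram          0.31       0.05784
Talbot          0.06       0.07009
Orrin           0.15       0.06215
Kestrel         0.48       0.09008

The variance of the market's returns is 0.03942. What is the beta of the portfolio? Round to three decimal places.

1.895

β_Ingram = 0.05784 / 0.03942 = 1.4673
β_Talbot = 0.07009 / 0.03942 = 1.7780
β_Orrin = 0.06215 / 0.03942 = 1.5766
β_Kestrel = 0.09008 / 0.03942 = 2.2851
β_P = Σ w_i β_i = 0.31×1.4673 + 0.06×1.7780 + 0.15×1.5766 + 0.48×2.2851 = 1.8949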